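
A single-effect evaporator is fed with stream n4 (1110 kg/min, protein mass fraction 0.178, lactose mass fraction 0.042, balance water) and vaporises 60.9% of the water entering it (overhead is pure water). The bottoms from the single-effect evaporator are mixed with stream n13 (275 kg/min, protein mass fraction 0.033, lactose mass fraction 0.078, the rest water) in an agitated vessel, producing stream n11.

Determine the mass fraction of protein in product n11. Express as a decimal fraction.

0.241

Vapour removed = 0.609×0.780×1110 = 527.27 kg/min; concentrate = 582.73 kg/min.
protein reaching the mixer = 197.58 (from concentrate) + 275×0.033 = 206.65 kg/min.
Product flow = 582.73 + 275 = 857.73 kg/min; protein fraction = 0.241.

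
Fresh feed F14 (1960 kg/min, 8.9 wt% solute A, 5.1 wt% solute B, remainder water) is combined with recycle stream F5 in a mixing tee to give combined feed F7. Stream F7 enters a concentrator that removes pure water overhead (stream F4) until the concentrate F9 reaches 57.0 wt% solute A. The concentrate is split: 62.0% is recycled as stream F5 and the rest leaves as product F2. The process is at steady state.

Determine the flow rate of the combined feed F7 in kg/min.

2459 kg/min

Overall solute A balance (none leaves overhead): solute A in fresh feed = solute A in product, i.e. 1960×0.089 = (1−0.620)·F9·0.570.
F9 = 174.44/(0.570×0.380) = 805.36 kg/min.
Recycle F5 = 0.620×805.36 = 499.32 kg/min.
Combined feed F7 = 1960 + 499.32 = 2459.3 kg/min.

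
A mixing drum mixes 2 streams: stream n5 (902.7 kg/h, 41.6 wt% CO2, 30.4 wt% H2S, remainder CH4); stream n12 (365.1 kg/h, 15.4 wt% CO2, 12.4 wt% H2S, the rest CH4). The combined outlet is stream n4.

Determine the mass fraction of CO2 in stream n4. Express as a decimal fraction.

0.3405

Total flow out = 902.7 + 365.1 = 1267.8 kg/h.
CO2 in = 902.7×0.416 + 365.1×0.154 = 431.75 kg/h.
CO2 mass fraction in n4 = 431.75/1267.8 = 0.3405.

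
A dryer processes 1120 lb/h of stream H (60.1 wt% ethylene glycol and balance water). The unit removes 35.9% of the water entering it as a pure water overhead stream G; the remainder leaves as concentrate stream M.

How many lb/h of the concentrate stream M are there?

water entering = 1120×0.399 = 446.88 lb/h; overhead removed = 0.359×446.88 = 160.43 lb/h.
Concentrate = 1120 − 160.43 = 959.57 lb/h.

959.6 lb/h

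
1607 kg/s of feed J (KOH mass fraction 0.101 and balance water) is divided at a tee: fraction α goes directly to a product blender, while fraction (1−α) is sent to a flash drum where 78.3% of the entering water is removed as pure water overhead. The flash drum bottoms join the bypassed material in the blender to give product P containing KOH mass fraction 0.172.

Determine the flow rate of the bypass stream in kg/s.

All 1607×0.101 = 162.31 kg/s of KOH reaches P, so P = 162.31/0.172 = 943.65 kg/s and vapour = 663.35 kg/s.
The evaporator receives (1−α)·1607 of feed at 0.899 water and removes 0.783 of that water:
0.783×0.899×(1−α)×1607 = 663.35
(1−α) = 663.35/1131.2 = 0.5864;  α = 0.4136.
Bypass flow = 0.4136×1607 = 664.62 kg/s.

664.6 kg/s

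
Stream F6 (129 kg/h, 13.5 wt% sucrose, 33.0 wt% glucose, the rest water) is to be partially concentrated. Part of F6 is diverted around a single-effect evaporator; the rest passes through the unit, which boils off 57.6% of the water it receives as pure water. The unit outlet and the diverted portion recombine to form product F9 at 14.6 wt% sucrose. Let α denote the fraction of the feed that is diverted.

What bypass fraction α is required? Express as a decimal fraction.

0.756

All 129×0.135 = 17.415 kg/h of sucrose reaches F9, so F9 = 17.415/0.146 = 119.28 kg/h and vapour = 9.7192 kg/h.
The evaporator receives (1−α)·129 of feed at 0.535 water and removes 0.576 of that water:
0.576×0.535×(1−α)×129 = 9.7192
(1−α) = 9.7192/39.753 = 0.2445;  α = 0.7555.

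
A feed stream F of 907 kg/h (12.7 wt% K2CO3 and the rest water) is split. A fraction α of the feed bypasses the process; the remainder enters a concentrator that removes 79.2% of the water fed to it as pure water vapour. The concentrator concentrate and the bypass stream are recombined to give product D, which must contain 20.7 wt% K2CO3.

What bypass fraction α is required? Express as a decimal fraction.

All 907×0.127 = 115.19 kg/h of K2CO3 reaches D, so D = 115.19/0.207 = 556.47 kg/h and vapour = 350.53 kg/h.
The evaporator receives (1−α)·907 of feed at 0.873 water and removes 0.792 of that water:
0.792×0.873×(1−α)×907 = 350.53
(1−α) = 350.53/627.11 = 0.5590;  α = 0.4410.

0.441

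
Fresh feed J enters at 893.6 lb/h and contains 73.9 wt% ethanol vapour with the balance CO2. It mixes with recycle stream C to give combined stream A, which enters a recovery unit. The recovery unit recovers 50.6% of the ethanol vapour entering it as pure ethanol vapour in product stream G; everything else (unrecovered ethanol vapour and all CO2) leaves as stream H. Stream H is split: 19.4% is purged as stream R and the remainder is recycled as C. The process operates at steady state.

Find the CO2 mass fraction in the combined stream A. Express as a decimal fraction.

CO2 enters only via J and leaves only via the purge: 893.6×0.261 = 0.194×(CO2 in H), and the recovery unit passes all CO2, so CO2 in A = CO2 in H = 1202.2 lb/h.
ethanol vapour in A: m_A = 893.6×0.739 + (1−0.194)·(1−0.506)·m_A, so m_A = 660.37/0.6018 = 1097.3 lb/h.
A = 1097.3 + 1202.2 = 2299.5 lb/h.
CO2 fraction in A = 1202.2/2299.5 = 0.523.

0.523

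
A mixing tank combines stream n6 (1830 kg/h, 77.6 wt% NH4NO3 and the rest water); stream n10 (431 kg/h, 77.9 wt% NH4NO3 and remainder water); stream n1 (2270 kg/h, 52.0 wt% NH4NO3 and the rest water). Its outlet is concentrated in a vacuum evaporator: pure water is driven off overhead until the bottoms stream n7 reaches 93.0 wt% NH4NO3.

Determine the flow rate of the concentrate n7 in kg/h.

3157 kg/h

NH4NO3 entering = 1830×0.776 + 431×0.779 + 2270×0.520 = 2936.2 kg/h.
All NH4NO3 reports to n7, so n7 = 2936.2/0.930 = 3157.2 kg/h.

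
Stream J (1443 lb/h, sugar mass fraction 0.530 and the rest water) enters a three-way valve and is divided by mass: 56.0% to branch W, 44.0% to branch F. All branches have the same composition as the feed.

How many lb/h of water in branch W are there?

Branch W total = 0.560×1443 = 808.08 lb/h.
water in W = 0.470×808.08 = 379.8 lb/h.

379.8 lb/h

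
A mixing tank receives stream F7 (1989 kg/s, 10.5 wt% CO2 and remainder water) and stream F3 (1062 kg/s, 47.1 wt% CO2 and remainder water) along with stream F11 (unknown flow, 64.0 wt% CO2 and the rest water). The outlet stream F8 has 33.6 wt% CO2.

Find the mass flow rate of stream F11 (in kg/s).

Let F11 be the unknown flow. Total out = 3051 + F11.
CO2 balance: 709.05 + 0.640·F11 = 0.336·(3051 + F11)
(0.640 − 0.336)·F11 = 0.336×3051 − 709.05 = 316.09
F11 = 316.09 / 0.304 = 1039.8 kg/s

1040 kg/s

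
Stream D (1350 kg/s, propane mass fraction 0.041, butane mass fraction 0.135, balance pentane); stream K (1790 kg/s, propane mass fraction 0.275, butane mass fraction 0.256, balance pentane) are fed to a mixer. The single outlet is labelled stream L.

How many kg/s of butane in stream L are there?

butane out = butane in = 1350×0.135 + 1790×0.256 = 640.49 kg/s.

640.5 kg/s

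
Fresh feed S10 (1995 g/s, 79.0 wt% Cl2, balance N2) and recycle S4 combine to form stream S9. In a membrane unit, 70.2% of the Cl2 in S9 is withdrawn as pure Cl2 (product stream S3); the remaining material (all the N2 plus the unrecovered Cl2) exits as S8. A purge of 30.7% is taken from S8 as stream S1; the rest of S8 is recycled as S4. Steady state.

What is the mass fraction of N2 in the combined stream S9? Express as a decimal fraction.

N2 enters only via S10 and leaves only via the purge: 1995×0.210 = 0.307×(N2 in S8), and the membrane unit passes all N2, so N2 in S9 = N2 in S8 = 1364.7 g/s.
Cl2 in S9: m_A = 1995×0.790 + (1−0.307)·(1−0.702)·m_A, so m_A = 1576.1/0.7935 = 1986.2 g/s.
S9 = 1986.2 + 1364.7 = 3350.9 g/s.
N2 fraction in S9 = 1364.7/3350.9 = 0.407.

0.407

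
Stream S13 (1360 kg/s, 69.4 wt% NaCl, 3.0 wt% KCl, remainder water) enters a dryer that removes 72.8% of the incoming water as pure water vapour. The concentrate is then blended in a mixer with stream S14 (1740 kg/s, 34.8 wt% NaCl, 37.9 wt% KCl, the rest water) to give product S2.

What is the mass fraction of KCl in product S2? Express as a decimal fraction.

0.248

Vapour removed = 0.728×0.276×1360 = 273.26 kg/s; concentrate = 1086.7 kg/s.
KCl reaching the mixer = 40.8 (from concentrate) + 1740×0.379 = 700.26 kg/s.
Product flow = 1086.7 + 1740 = 2826.7 kg/s; KCl fraction = 0.248.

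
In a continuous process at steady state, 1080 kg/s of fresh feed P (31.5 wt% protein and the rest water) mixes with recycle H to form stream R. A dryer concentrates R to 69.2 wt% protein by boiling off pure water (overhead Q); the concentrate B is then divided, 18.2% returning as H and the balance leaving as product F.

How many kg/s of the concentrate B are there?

Overall protein balance (none leaves overhead): protein in fresh feed = protein in product, i.e. 1080×0.315 = (1−0.182)·B·0.692.
B = 340.2/(0.692×0.818) = 601 kg/s.

601 kg/s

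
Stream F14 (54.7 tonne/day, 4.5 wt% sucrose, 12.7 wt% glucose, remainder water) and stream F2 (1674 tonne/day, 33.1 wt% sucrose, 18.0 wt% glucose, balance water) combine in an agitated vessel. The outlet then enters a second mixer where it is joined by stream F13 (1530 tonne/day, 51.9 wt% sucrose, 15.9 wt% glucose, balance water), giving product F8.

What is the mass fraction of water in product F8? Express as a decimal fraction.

0.416

Overall, product flow = 3258.7 tonne/day.
water in = 54.7×0.828 + 1674×0.489 + 1530×0.322 = 1356.5 tonne/day.
water fraction in F8 = 0.416.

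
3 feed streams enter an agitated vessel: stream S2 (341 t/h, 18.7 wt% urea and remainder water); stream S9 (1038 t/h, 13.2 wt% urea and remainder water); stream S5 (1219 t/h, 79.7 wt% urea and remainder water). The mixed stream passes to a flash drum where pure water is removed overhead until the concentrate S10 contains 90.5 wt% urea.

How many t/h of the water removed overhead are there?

urea entering = 341×0.187 + 1038×0.132 + 1219×0.797 = 1172.3 t/h.
All urea reports to S10, so S10 = 1172.3/0.905 = 1295.4 t/h.
Total feed = 2598 t/h; overhead = 2598 − 1295.4 = 1302.6 t/h.

1303 t/h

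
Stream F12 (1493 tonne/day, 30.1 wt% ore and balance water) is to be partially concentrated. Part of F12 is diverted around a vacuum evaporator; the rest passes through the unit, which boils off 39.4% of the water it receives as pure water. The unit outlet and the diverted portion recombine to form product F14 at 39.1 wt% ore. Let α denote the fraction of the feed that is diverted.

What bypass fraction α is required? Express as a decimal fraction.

0.164

All 1493×0.301 = 449.39 tonne/day of ore reaches F14, so F14 = 449.39/0.391 = 1149.3 tonne/day and vapour = 343.66 tonne/day.
The evaporator receives (1−α)·1493 of feed at 0.699 water and removes 0.394 of that water:
0.394×0.699×(1−α)×1493 = 343.66
(1−α) = 343.66/411.18 = 0.8358;  α = 0.1642.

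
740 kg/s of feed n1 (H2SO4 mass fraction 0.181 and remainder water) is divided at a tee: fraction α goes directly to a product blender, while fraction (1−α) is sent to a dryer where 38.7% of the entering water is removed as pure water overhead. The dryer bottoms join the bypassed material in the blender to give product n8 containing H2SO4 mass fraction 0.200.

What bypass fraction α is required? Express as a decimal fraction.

0.700

All 740×0.181 = 133.94 kg/s of H2SO4 reaches n8, so n8 = 133.94/0.200 = 669.7 kg/s and vapour = 70.3 kg/s.
The evaporator receives (1−α)·740 of feed at 0.819 water and removes 0.387 of that water:
0.387×0.819×(1−α)×740 = 70.3
(1−α) = 70.3/234.55 = 0.2997;  α = 0.7003.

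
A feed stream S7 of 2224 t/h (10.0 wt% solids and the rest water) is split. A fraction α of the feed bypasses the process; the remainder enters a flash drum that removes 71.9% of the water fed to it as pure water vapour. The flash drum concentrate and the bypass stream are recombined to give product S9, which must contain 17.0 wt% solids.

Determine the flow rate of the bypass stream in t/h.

All 2224×0.100 = 222.4 t/h of solids reaches S9, so S9 = 222.4/0.170 = 1308.2 t/h and vapour = 915.76 t/h.
The evaporator receives (1−α)·2224 of feed at 0.900 water and removes 0.719 of that water:
0.719×0.900×(1−α)×2224 = 915.76
(1−α) = 915.76/1439.2 = 0.6363;  α = 0.3637.
Bypass flow = 0.3637×2224 = 808.82 t/h.

808.8 t/h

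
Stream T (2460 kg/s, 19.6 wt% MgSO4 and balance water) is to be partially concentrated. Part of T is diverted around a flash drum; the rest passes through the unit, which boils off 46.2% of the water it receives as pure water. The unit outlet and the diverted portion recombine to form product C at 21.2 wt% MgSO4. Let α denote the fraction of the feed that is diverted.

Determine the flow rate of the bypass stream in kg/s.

All 2460×0.196 = 482.16 kg/s of MgSO4 reaches C, so C = 482.16/0.212 = 2274.3 kg/s and vapour = 185.66 kg/s.
The evaporator receives (1−α)·2460 of feed at 0.804 water and removes 0.462 of that water:
0.462×0.804×(1−α)×2460 = 185.66
(1−α) = 185.66/913.76 = 0.2032;  α = 0.7968.
Bypass flow = 0.7968×2460 = 1960.2 kg/s.

1960 kg/s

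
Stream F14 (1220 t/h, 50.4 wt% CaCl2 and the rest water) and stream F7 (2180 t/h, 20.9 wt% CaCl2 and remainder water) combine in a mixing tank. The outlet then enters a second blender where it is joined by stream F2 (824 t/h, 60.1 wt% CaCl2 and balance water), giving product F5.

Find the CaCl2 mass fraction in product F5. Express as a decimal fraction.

0.3707

Overall, product flow = 4224 t/h.
CaCl2 in = 1220×0.504 + 2180×0.209 + 824×0.601 = 1565.7 t/h.
CaCl2 fraction in F5 = 0.3707.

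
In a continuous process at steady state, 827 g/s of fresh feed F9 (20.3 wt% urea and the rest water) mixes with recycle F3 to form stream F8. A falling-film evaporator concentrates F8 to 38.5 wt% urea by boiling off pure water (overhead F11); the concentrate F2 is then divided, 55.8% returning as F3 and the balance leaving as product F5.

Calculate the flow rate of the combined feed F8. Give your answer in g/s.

Overall urea balance (none leaves overhead): urea in fresh feed = urea in product, i.e. 827×0.203 = (1−0.558)·F2·0.385.
F2 = 167.88/(0.385×0.442) = 986.55 g/s.
Recycle F3 = 0.558×986.55 = 550.49 g/s.
Combined feed F8 = 827 + 550.49 = 1377.5 g/s.

1377 g/s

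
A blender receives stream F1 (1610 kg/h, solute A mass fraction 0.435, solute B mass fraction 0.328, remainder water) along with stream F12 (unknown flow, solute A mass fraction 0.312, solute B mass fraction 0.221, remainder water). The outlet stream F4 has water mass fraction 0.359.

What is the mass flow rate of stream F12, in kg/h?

1819 kg/h

Let F12 be the unknown flow. Total out = 1610 + F12.
water balance: 381.57 + 0.467·F12 = 0.359·(1610 + F12)
(0.467 − 0.359)·F12 = 0.359×1610 − 381.57 = 196.42
F12 = 196.42 / 0.108 = 1818.7 kg/h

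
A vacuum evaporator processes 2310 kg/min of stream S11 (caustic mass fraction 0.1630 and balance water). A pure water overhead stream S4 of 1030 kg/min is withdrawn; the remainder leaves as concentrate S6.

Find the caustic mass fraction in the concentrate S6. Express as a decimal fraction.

caustic is not removed: 2310×0.163 = 376.53 kg/min of caustic enters S6.
Concentrate = 2310 − 1030 = 1280 kg/min.
Mass fraction = 376.53/1280 = 0.2942.

0.2942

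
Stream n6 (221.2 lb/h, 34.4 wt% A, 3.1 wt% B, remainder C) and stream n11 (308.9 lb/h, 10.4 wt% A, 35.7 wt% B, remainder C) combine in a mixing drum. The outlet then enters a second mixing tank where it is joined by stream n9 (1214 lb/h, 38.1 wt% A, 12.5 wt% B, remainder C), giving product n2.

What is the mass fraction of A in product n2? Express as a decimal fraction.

Overall, product flow = 1744.1 lb/h.
A in = 221.2×0.344 + 308.9×0.104 + 1214×0.381 = 570.75 lb/h.
A fraction in n2 = 0.327.

0.327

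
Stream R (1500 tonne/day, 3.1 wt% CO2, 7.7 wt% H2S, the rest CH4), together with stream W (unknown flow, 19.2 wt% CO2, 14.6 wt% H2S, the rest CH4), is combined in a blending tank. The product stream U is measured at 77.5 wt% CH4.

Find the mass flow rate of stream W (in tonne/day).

1553 tonne/day

Let W be the unknown flow. Total out = 1500 + W.
CH4 balance: 1338 + 0.662·W = 0.775·(1500 + W)
(0.662 − 0.775)·W = 0.775×1500 − 1338 = -175.5
W = -175.5 / -0.113 = 1553.1 tonne/day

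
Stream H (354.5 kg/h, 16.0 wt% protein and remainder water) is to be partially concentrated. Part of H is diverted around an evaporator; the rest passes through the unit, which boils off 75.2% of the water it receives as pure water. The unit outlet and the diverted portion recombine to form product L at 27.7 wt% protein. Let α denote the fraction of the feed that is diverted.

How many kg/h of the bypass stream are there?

117.5 kg/h

All 354.5×0.160 = 56.72 kg/h of protein reaches L, so L = 56.72/0.277 = 204.77 kg/h and vapour = 149.73 kg/h.
The evaporator receives (1−α)·354.5 of feed at 0.840 water and removes 0.752 of that water:
0.752×0.840×(1−α)×354.5 = 149.73
(1−α) = 149.73/223.93 = 0.6687;  α = 0.3313.
Bypass flow = 0.3313×354.5 = 117.46 kg/h.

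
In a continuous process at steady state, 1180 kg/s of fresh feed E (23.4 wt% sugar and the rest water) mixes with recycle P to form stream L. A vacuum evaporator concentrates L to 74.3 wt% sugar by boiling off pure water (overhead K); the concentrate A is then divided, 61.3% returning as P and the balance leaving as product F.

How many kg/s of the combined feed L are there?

Overall sugar balance (none leaves overhead): sugar in fresh feed = sugar in product, i.e. 1180×0.234 = (1−0.613)·A·0.743.
A = 276.12/(0.743×0.387) = 960.28 kg/s.
Recycle P = 0.613×960.28 = 588.65 kg/s.
Combined feed L = 1180 + 588.65 = 1768.7 kg/s.

1769 kg/s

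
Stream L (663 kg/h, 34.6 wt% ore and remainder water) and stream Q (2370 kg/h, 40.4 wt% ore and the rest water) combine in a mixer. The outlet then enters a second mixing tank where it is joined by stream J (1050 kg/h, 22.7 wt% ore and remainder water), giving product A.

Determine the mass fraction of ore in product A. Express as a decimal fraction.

Overall, product flow = 4083 kg/h.
ore in = 663×0.346 + 2370×0.404 + 1050×0.227 = 1425.2 kg/h.
ore fraction in A = 0.3491.

0.3491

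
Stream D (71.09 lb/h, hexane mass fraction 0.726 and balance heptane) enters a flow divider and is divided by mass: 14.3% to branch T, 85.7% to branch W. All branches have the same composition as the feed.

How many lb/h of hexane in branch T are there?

Branch T total = 0.143×71.09 = 10.166 lb/h.
hexane in T = 0.726×10.166 = 7.3804 lb/h.

7.38 lb/h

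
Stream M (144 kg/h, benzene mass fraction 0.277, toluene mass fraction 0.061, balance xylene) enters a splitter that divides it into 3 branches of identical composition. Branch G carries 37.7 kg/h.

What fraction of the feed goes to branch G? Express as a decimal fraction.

Fraction to G = 37.7/144 = 0.2618.

0.262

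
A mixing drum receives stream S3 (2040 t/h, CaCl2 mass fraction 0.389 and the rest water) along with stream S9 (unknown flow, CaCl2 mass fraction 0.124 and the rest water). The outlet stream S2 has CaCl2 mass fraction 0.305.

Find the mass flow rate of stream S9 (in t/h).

Let S9 be the unknown flow. Total out = 2040 + S9.
CaCl2 balance: 793.56 + 0.124·S9 = 0.305·(2040 + S9)
(0.124 − 0.305)·S9 = 0.305×2040 − 793.56 = -171.36
S9 = -171.36 / -0.181 = 946.74 t/h

946.7 t/h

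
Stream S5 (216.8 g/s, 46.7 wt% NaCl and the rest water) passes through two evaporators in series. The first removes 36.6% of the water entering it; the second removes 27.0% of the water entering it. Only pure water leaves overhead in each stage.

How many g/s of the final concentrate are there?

water in feed = 216.8×0.533 = 115.55 g/s.
After stage 1: water left = (1−0.366)×115.55 = 73.261; stream total = 174.51 g/s.
After stage 2: water left = (1−0.270)×73.261 = 53.481; final concentrate = 154.73 g/s.

154.7 g/s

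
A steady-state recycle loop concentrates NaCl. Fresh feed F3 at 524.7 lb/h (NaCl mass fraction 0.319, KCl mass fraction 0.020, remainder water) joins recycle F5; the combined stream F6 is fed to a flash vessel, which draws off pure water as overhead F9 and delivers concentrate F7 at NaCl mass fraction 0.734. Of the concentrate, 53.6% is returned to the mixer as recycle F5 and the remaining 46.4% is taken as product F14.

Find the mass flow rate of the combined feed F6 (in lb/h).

788.1 lb/h

Overall NaCl balance (none leaves overhead): NaCl in fresh feed = NaCl in product, i.e. 524.7×0.319 = (1−0.536)·F7·0.734.
F7 = 167.38/(0.734×0.464) = 491.46 lb/h.
Recycle F5 = 0.536×491.46 = 263.42 lb/h.
Combined feed F6 = 524.7 + 263.42 = 788.12 lb/h.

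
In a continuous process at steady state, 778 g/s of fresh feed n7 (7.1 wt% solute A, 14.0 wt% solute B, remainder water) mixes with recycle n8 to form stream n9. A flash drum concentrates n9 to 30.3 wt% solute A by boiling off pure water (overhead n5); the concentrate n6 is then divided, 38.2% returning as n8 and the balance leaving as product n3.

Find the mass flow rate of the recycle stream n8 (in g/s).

112.7 g/s

Overall solute A balance (none leaves overhead): solute A in fresh feed = solute A in product, i.e. 778×0.071 = (1−0.382)·n6·0.303.
n6 = 55.238/(0.303×0.618) = 294.99 g/s.
Recycle n8 = 0.382×294.99 = 112.69 g/s.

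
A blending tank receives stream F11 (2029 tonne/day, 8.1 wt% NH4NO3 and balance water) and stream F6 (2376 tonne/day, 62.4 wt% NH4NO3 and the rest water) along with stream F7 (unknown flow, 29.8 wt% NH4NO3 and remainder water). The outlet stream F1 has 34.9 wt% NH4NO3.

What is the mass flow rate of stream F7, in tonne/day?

Let F7 be the unknown flow. Total out = 4405 + F7.
NH4NO3 balance: 1647 + 0.298·F7 = 0.349·(4405 + F7)
(0.298 − 0.349)·F7 = 0.349×4405 − 1647 = -109.63
F7 = -109.63 / -0.051 = 2149.6 tonne/day

2150 tonne/day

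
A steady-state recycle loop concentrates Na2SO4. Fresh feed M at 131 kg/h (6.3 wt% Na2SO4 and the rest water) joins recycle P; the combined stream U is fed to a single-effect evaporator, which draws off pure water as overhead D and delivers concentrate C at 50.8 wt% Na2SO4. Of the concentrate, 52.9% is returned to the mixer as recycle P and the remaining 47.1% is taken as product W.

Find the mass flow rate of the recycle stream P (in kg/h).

Overall Na2SO4 balance (none leaves overhead): Na2SO4 in fresh feed = Na2SO4 in product, i.e. 131×0.063 = (1−0.529)·C·0.508.
C = 8.253/(0.508×0.471) = 34.493 kg/h.
Recycle P = 0.529×34.493 = 18.247 kg/h.

18.25 kg/h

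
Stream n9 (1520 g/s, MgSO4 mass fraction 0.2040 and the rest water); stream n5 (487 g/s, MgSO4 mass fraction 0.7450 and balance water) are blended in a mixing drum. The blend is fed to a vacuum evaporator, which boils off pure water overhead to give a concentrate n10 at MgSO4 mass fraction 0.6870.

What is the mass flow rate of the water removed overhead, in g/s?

1028 g/s

MgSO4 entering = 1520×0.204 + 487×0.745 = 672.89 g/s.
All MgSO4 reports to n10, so n10 = 672.89/0.687 = 979.47 g/s.
Total feed = 2007 g/s; overhead = 2007 − 979.47 = 1027.5 g/s.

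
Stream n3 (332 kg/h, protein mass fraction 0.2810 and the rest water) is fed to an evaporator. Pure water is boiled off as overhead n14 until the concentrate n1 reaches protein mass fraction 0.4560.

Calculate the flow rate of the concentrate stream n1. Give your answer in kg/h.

protein is conserved: 332×0.281 = 93.292 kg/h all reports to the concentrate.
Concentrate = 93.292/(target fraction) = 204.59 kg/h.

204.6 kg/h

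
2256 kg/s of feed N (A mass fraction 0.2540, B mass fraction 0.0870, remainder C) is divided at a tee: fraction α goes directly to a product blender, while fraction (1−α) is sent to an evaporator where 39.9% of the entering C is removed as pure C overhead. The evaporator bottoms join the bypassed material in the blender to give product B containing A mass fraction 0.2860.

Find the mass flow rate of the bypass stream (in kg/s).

All 2256×0.254 = 573.02 kg/s of A reaches B, so B = 573.02/0.286 = 2003.6 kg/s and vapour = 252.42 kg/s.
The evaporator receives (1−α)·2256 of feed at 0.659 C and removes 0.399 of that C:
0.399×0.659×(1−α)×2256 = 252.42
(1−α) = 252.42/593.19 = 0.4255;  α = 0.5745.
Bypass flow = 0.5745×2256 = 1296 kg/s.

1296 kg/s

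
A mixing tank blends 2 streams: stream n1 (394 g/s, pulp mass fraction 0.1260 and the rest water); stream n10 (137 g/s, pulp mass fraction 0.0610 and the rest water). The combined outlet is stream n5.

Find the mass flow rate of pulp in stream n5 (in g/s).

58 g/s

pulp out = pulp in = 394×0.126 + 137×0.061 = 58.001 g/s.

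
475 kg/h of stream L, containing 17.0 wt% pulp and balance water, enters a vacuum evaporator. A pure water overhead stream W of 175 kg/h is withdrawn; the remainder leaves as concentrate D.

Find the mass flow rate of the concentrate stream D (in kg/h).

300 kg/h

Concentrate = 475 − 175 = 300 kg/h.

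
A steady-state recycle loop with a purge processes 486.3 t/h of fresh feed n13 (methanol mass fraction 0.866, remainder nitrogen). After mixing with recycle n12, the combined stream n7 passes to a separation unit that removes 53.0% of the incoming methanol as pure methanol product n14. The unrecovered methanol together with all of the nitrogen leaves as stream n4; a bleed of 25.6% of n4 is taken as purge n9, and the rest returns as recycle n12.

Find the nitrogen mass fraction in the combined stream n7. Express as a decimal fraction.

0.282

nitrogen enters only via n13 and leaves only via the purge: 486.3×0.134 = 0.256×(nitrogen in n4), and the separation unit passes all nitrogen, so nitrogen in n7 = nitrogen in n4 = 254.55 t/h.
methanol in n7: m_A = 486.3×0.866 + (1−0.256)·(1−0.530)·m_A, so m_A = 421.14/0.6503 = 647.58 t/h.
n7 = 647.58 + 254.55 = 902.13 t/h.
nitrogen fraction in n7 = 254.55/902.13 = 0.282.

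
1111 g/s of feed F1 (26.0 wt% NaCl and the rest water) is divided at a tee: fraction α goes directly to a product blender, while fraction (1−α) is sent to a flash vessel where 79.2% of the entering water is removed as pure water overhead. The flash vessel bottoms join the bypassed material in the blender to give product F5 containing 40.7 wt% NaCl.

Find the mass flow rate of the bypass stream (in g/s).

All 1111×0.260 = 288.86 g/s of NaCl reaches F5, so F5 = 288.86/0.407 = 709.73 g/s and vapour = 401.27 g/s.
The evaporator receives (1−α)·1111 of feed at 0.740 water and removes 0.792 of that water:
0.792×0.740×(1−α)×1111 = 401.27
(1−α) = 401.27/651.13 = 0.6163;  α = 0.3837.
Bypass flow = 0.3837×1111 = 426.33 g/s.

426.3 g/s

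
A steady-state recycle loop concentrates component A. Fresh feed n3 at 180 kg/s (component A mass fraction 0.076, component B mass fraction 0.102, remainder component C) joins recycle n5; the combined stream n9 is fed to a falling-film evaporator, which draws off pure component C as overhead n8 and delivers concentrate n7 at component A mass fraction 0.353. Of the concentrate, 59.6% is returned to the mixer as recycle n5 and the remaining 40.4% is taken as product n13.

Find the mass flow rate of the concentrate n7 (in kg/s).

95.92 kg/s

Overall component A balance (none leaves overhead): component A in fresh feed = component A in product, i.e. 180×0.076 = (1−0.596)·n7·0.353.
n7 = 13.68/(0.353×0.404) = 95.925 kg/s.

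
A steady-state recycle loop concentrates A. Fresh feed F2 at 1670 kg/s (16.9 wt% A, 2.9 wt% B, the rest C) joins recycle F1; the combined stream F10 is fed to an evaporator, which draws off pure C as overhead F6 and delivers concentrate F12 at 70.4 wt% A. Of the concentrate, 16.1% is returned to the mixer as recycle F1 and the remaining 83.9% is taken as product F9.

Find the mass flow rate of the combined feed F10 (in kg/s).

Overall A balance (none leaves overhead): A in fresh feed = A in product, i.e. 1670×0.169 = (1−0.161)·F12·0.704.
F12 = 282.23/(0.704×0.839) = 477.82 kg/s.
Recycle F1 = 0.161×477.82 = 76.93 kg/s.
Combined feed F10 = 1670 + 76.93 = 1746.9 kg/s.

1747 kg/s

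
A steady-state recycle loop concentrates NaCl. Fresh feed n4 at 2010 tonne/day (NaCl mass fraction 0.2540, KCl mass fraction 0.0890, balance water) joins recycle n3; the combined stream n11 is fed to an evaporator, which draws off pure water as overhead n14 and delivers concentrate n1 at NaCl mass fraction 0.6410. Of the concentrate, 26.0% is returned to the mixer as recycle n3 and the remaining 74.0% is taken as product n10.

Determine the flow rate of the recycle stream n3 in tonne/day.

Overall NaCl balance (none leaves overhead): NaCl in fresh feed = NaCl in product, i.e. 2010×0.254 = (1−0.260)·n1·0.641.
n1 = 510.54/(0.641×0.740) = 1076.3 tonne/day.
Recycle n3 = 0.260×1076.3 = 279.84 tonne/day.

279.8 tonne/day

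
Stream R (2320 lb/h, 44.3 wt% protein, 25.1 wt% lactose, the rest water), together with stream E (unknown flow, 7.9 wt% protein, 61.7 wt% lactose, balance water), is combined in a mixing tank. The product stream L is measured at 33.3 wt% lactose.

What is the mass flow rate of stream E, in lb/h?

669.9 lb/h

Let E be the unknown flow. Total out = 2320 + E.
lactose balance: 582.32 + 0.617·E = 0.333·(2320 + E)
(0.617 − 0.333)·E = 0.333×2320 − 582.32 = 190.24
E = 190.24 / 0.284 = 669.86 lb/h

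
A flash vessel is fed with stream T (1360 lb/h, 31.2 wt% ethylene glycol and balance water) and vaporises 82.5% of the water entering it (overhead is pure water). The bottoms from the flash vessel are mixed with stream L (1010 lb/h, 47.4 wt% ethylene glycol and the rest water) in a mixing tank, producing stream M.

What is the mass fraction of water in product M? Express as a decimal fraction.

0.435

Vapour removed = 0.825×0.688×1360 = 771.94 lb/h; concentrate = 588.06 lb/h.
water reaching the mixer = 163.74 (from concentrate) + 1010×0.526 = 695 lb/h.
Product flow = 588.06 + 1010 = 1598.1 lb/h; water fraction = 0.435.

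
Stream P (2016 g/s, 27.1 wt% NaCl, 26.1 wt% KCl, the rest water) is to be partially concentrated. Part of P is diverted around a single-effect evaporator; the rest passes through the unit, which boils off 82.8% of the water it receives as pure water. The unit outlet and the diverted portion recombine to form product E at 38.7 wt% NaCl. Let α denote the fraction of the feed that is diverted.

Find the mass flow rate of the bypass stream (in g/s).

All 2016×0.271 = 546.34 g/s of NaCl reaches E, so E = 546.34/0.387 = 1411.7 g/s and vapour = 604.28 g/s.
The evaporator receives (1−α)·2016 of feed at 0.468 water and removes 0.828 of that water:
0.828×0.468×(1−α)×2016 = 604.28
(1−α) = 604.28/781.21 = 0.7735;  α = 0.2265.
Bypass flow = 0.2265×2016 = 456.59 g/s.

456.6 g/s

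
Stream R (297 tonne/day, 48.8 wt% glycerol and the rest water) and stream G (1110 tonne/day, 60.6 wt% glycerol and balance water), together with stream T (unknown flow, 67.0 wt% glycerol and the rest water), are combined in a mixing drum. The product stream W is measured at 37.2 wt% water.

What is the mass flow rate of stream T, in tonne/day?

1571 tonne/day

Let T be the unknown flow. Total out = 1407 + T.
water balance: 589.4 + 0.330·T = 0.372·(1407 + T)
(0.330 − 0.372)·T = 0.372×1407 − 589.4 = -66
T = -66 / -0.042 = 1571.4 tonne/day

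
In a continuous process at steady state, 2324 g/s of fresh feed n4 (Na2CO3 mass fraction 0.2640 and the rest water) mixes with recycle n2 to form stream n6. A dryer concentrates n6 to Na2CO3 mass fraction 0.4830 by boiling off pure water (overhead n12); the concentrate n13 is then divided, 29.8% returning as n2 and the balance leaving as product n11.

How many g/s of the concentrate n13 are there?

Overall Na2CO3 balance (none leaves overhead): Na2CO3 in fresh feed = Na2CO3 in product, i.e. 2324×0.264 = (1−0.298)·n13·0.483.
n13 = 613.54/(0.483×0.702) = 1809.5 g/s.

1809 g/s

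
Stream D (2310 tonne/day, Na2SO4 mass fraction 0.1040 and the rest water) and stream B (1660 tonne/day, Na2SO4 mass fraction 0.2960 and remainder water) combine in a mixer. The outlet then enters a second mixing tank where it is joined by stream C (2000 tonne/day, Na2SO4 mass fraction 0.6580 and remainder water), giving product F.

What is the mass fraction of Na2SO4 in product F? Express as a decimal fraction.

Overall, product flow = 5970 tonne/day.
Na2SO4 in = 2310×0.104 + 1660×0.296 + 2000×0.658 = 2047.6 tonne/day.
Na2SO4 fraction in F = 0.3430.

0.3430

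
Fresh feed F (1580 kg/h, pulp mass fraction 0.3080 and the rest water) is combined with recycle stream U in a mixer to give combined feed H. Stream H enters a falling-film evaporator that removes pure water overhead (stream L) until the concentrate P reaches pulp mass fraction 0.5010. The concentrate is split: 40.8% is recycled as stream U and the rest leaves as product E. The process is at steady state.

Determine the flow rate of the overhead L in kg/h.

Overall pulp balance (none leaves overhead): pulp in fresh feed = pulp in product, i.e. 1580×0.308 = (1−0.408)·P·0.501.
P = 486.64/(0.501×0.592) = 1640.8 kg/h.
Recycle U = 0.408×1640.8 = 669.44 kg/h.
Combined feed H = 1580 + 669.44 = 2249.4 kg/h.
Overhead L = H − P = 2249.4 − 1640.8 = 608.66 kg/h.

608.7 kg/h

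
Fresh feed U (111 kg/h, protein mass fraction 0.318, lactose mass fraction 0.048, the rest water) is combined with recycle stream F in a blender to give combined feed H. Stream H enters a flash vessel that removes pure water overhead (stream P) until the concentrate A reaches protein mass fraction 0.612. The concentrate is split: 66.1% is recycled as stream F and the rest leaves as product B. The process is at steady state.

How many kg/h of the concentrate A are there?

170.1 kg/h

Overall protein balance (none leaves overhead): protein in fresh feed = protein in product, i.e. 111×0.318 = (1−0.661)·A·0.612.
A = 35.298/(0.612×0.339) = 170.14 kg/h.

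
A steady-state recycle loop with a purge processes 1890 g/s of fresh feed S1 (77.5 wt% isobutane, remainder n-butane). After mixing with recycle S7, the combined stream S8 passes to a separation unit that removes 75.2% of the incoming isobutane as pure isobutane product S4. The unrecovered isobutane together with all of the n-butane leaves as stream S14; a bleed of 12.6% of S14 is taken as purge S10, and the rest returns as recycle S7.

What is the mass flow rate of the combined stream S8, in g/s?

n-butane enters only via S1 and leaves only via the purge: 1890×0.225 = 0.126×(n-butane in S14), and the separation unit passes all n-butane, so n-butane in S8 = n-butane in S14 = 3375 g/s.
isobutane in S8: m_A = 1890×0.775 + (1−0.126)·(1−0.752)·m_A, so m_A = 1464.8/0.7832 = 1870.1 g/s.
S8 = 1870.1 + 3375 = 5245.1 g/s.

5245 g/s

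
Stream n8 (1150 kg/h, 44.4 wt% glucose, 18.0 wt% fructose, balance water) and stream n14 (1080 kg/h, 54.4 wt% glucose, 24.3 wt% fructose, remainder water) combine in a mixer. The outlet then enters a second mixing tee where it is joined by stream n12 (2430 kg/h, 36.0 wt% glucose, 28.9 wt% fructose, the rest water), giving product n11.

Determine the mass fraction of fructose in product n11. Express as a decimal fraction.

Overall, product flow = 4660 kg/h.
fructose in = 1150×0.180 + 1080×0.243 + 2430×0.289 = 1171.7 kg/h.
fructose fraction in n11 = 0.251.

0.251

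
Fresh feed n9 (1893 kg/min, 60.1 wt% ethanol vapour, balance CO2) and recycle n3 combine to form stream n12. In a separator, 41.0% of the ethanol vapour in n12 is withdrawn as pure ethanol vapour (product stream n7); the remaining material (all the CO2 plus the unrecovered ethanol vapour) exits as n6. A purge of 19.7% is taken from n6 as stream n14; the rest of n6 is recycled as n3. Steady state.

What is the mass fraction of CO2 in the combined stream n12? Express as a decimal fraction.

0.6394

CO2 enters only via n9 and leaves only via the purge: 1893×0.399 = 0.197×(CO2 in n6), and the separator passes all CO2, so CO2 in n12 = CO2 in n6 = 3834 kg/min.
ethanol vapour in n12: m_A = 1893×0.601 + (1−0.197)·(1−0.410)·m_A, so m_A = 1137.7/0.5262 = 2162 kg/min.
n12 = 2162 + 3834 = 5996 kg/min.
CO2 fraction in n12 = 3834/5996 = 0.6394.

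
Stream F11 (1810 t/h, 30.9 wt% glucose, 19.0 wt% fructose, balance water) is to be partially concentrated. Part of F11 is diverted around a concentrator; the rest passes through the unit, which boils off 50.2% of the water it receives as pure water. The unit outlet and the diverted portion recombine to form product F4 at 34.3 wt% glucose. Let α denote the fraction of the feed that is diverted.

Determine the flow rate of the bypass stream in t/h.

All 1810×0.309 = 559.29 t/h of glucose reaches F4, so F4 = 559.29/0.343 = 1630.6 t/h and vapour = 179.42 t/h.
The evaporator receives (1−α)·1810 of feed at 0.501 water and removes 0.502 of that water:
0.502×0.501×(1−α)×1810 = 179.42
(1−α) = 179.42/455.22 = 0.3941;  α = 0.6059.
Bypass flow = 0.6059×1810 = 1096.6 t/h.

1097 t/h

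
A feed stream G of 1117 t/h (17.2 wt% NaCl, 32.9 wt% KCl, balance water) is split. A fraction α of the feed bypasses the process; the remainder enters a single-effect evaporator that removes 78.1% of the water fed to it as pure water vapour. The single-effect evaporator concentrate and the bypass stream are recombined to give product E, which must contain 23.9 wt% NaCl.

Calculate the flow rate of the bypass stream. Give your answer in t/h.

All 1117×0.172 = 192.12 t/h of NaCl reaches E, so E = 192.12/0.239 = 803.87 t/h and vapour = 313.13 t/h.
The evaporator receives (1−α)·1117 of feed at 0.499 water and removes 0.781 of that water:
0.781×0.499×(1−α)×1117 = 313.13
(1−α) = 313.13/435.32 = 0.7193;  α = 0.2807.
Bypass flow = 0.2807×1117 = 313.51 t/h.

313.5 t/h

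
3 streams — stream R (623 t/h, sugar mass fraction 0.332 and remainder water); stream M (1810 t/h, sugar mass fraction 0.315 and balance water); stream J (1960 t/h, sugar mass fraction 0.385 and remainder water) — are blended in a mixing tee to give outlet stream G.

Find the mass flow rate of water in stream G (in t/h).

2861 t/h

water out = water in = 623×0.668 + 1810×0.685 + 1960×0.615 = 2861.4 t/h.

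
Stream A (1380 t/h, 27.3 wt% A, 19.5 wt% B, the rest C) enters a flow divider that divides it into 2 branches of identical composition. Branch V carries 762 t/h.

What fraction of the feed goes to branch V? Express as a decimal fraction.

0.552

Fraction to V = 762/1380 = 0.5522.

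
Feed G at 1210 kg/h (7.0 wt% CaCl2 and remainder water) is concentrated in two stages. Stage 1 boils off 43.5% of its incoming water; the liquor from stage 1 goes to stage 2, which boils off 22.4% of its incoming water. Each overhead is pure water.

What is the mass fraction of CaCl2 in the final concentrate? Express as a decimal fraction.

water in feed = 1210×0.930 = 1125.3 kg/h.
After stage 1: water left = (1−0.435)×1125.3 = 635.79; stream total = 720.49 kg/h.
After stage 2: water left = (1−0.224)×635.79 = 493.38; final concentrate = 578.08 kg/h.
CaCl2 fraction = 84.7/578.08 = 0.1465.

0.1465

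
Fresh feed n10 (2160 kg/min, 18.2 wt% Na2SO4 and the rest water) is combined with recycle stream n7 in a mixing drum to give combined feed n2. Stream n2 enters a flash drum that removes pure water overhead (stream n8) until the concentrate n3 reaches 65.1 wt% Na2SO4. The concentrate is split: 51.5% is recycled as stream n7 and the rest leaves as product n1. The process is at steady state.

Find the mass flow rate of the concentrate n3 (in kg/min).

1245 kg/min

Overall Na2SO4 balance (none leaves overhead): Na2SO4 in fresh feed = Na2SO4 in product, i.e. 2160×0.182 = (1−0.515)·n3·0.651.
n3 = 393.12/(0.651×0.485) = 1245.1 kg/min.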